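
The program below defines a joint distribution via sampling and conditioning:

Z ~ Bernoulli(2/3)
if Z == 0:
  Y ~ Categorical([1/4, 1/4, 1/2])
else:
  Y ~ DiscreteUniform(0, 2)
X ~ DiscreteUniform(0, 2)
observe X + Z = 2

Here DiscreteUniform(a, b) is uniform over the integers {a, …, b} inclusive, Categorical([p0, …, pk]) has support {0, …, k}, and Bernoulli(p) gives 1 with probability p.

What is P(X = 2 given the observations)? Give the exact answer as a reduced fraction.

P(X = 2 | obs) = 1/3

Enumerate traces; 6 have nonzero weight after conditioning:
  (Z=0, Y=0, X=2) weight 1/36
  (Z=0, Y=1, X=2) weight 1/36
  (Z=0, Y=2, X=2) weight 1/18
  (Z=1, Y=0, X=1) weight 2/27
  (Z=1, Y=1, X=1) weight 2/27
  (Z=1, Y=2, X=1) weight 2/27
Group by X:
  weight(X=1) = 2/9
  weight(X=2) = 1/9
Total weight = 2/9 + 1/9 = 1/3
P(X=1 | obs) = 2/9 / 1/3 = 2/3
P(X=2 | obs) = 1/9 / 1/3 = 1/3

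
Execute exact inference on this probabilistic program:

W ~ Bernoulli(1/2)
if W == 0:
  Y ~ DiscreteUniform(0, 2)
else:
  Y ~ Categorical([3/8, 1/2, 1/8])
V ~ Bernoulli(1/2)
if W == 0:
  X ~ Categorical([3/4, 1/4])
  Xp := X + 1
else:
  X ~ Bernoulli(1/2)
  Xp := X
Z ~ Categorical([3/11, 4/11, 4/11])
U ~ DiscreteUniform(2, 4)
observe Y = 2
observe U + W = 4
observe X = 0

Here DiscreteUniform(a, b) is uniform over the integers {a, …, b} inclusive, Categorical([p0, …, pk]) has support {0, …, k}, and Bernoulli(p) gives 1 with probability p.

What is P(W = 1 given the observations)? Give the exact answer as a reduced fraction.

P(W = 1 | obs) = 1/5

Enumerate traces; 12 have nonzero weight after conditioning:
  (W=0, Y=2, V=0, X=0, Z=0, U=4) weight 1/176
  (W=0, Y=2, V=0, X=0, Z=1, U=4) weight 1/132
  (W=0, Y=2, V=0, X=0, Z=2, U=4) weight 1/132
  (W=0, Y=2, V=1, X=0, Z=0, U=4) weight 1/176
  (W=0, Y=2, V=1, X=0, Z=1, U=4) weight 1/132
  (W=0, Y=2, V=1, X=0, Z=2, U=4) weight 1/132
  (W=1, Y=2, V=0, X=0, Z=0, U=3) weight 1/704
  (W=1, Y=2, V=0, X=0, Z=1, U=3) weight 1/528
  … 4 more
Group by W:
  weight(W=0) = 1/24
  weight(W=1) = 1/96
Total weight = 1/24 + 1/96 = 5/96
P(W=0 | obs) = 1/24 / 5/96 = 4/5
P(W=1 | obs) = 1/96 / 5/96 = 1/5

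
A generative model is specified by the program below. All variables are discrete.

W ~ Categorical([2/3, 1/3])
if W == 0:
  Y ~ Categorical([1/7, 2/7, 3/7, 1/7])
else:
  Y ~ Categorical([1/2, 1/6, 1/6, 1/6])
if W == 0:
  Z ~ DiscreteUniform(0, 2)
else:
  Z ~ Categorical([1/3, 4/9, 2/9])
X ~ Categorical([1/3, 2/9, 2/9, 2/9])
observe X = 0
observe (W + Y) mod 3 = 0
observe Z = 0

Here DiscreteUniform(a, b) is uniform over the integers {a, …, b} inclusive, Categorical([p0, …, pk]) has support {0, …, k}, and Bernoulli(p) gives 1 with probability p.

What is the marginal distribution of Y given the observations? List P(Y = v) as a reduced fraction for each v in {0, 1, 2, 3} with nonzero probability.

P(Y=0) = 12/31, P(Y=2) = 7/31, P(Y=3) = 12/31

Enumerate traces; 3 have nonzero weight after conditioning:
  (W=0, Y=0, Z=0, X=0) weight 2/189
  (W=0, Y=3, Z=0, X=0) weight 2/189
  (W=1, Y=2, Z=0, X=0) weight 1/162
Group by Y:
  weight(Y=0) = 2/189
  weight(Y=2) = 1/162
  weight(Y=3) = 2/189
Total weight = 2/189 + 1/162 + 2/189 = 31/1134
P(Y=0 | obs) = 2/189 / 31/1134 = 12/31
P(Y=2 | obs) = 1/162 / 31/1134 = 7/31
P(Y=3 | obs) = 2/189 / 31/1134 = 12/31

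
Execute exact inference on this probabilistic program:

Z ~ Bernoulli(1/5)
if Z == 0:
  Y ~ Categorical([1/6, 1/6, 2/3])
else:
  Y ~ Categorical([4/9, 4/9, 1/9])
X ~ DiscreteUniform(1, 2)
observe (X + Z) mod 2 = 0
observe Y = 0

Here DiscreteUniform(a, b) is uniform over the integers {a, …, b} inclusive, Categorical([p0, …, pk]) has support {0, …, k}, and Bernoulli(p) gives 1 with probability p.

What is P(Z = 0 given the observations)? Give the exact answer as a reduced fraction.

Enumerate traces; 2 have nonzero weight after conditioning:
  (Z=0, Y=0, X=2) weight 1/15
  (Z=1, Y=0, X=1) weight 2/45
Group by Z:
  weight(Z=0) = 1/15
  weight(Z=1) = 2/45
Total weight = 1/15 + 2/45 = 1/9
P(Z=0 | obs) = 1/15 / 1/9 = 3/5
P(Z=1 | obs) = 2/45 / 1/9 = 2/5

P(Z = 0 | obs) = 3/5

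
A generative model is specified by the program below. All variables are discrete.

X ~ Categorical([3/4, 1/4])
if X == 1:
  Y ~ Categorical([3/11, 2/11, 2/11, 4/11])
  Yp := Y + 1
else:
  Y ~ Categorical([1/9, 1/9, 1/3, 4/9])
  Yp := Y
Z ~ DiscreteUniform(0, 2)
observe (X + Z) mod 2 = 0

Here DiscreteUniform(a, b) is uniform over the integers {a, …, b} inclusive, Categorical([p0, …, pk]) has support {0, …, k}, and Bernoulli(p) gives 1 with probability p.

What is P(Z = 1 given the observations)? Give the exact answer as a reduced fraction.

P(Z = 1 | obs) = 1/7

Enumerate traces; 12 have nonzero weight after conditioning:
  (X=0, Y=0, Z=0) weight 1/36
  (X=0, Y=0, Z=2) weight 1/36
  (X=0, Y=1, Z=0) weight 1/36
  (X=0, Y=1, Z=2) weight 1/36
  (X=0, Y=2, Z=0) weight 1/12
  (X=0, Y=2, Z=2) weight 1/12
  (X=0, Y=3, Z=0) weight 1/9
  (X=0, Y=3, Z=2) weight 1/9
  (X=1, Y=0, Z=1) weight 1/44
  … 3 more
Group by Z:
  weight(Z=0) = 1/4
  weight(Z=1) = 1/12
  weight(Z=2) = 1/4
Total weight = 1/4 + 1/12 + 1/4 = 7/12
P(Z=0 | obs) = 1/4 / 7/12 = 3/7
P(Z=1 | obs) = 1/12 / 7/12 = 1/7
P(Z=2 | obs) = 1/4 / 7/12 = 3/7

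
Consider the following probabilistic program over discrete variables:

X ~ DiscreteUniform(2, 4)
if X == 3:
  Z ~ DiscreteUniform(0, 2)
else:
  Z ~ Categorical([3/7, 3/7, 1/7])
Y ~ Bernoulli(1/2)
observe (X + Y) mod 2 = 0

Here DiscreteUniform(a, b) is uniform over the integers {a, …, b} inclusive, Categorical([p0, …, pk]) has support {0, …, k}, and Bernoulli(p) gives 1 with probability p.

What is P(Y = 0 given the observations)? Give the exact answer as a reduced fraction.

P(Y = 0 | obs) = 2/3

Enumerate traces; 9 have nonzero weight after conditioning:
  (X=2, Z=0, Y=0) weight 1/14
  (X=2, Z=1, Y=0) weight 1/14
  (X=2, Z=2, Y=0) weight 1/42
  (X=3, Z=0, Y=1) weight 1/18
  (X=3, Z=1, Y=1) weight 1/18
  (X=3, Z=2, Y=1) weight 1/18
  (X=4, Z=0, Y=0) weight 1/14
  (X=4, Z=1, Y=0) weight 1/14
  … 1 more
Group by Y:
  weight(Y=0) = 1/3
  weight(Y=1) = 1/6
Total weight = 1/3 + 1/6 = 1/2
P(Y=0 | obs) = 1/3 / 1/2 = 2/3
P(Y=1 | obs) = 1/6 / 1/2 = 1/3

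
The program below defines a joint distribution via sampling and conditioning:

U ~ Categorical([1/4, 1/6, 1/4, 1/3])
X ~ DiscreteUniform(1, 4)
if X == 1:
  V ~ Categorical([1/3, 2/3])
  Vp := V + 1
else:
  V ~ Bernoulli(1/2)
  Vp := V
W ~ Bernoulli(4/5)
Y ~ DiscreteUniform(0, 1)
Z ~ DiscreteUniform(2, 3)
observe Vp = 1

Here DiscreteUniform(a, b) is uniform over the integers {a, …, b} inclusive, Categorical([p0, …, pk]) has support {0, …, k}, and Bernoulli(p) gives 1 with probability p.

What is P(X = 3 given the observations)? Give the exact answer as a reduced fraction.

P(X = 3 | obs) = 3/11

Enumerate traces; 128 have nonzero weight after conditioning:
  (U=0, X=1, V=0, W=0, Y=0, Z=2) weight 1/960
  (U=0, X=1, V=0, W=0, Y=0, Z=3) weight 1/960
  (U=0, X=1, V=0, W=0, Y=1, Z=2) weight 1/960
  (U=0, X=1, V=0, W=0, Y=1, Z=3) weight 1/960
  (U=0, X=1, V=0, W=1, Y=0, Z=2) weight 1/240
  (U=0, X=1, V=0, W=1, Y=0, Z=3) weight 1/240
  (U=0, X=1, V=0, W=1, Y=1, Z=2) weight 1/240
  (U=0, X=1, V=0, W=1, Y=1, Z=3) weight 1/240
  (U=0, X=2, V=1, W=0, Y=0, Z=2) weight 1/640
  (U=0, X=3, V=1, W=0, Y=0, Z=2) weight 1/640
  … 118 more
Group by X:
  weight(X=1) = 1/12
  weight(X=2) = 1/8
  weight(X=3) = 1/8
  weight(X=4) = 1/8
Total weight = 1/12 + 1/8 + 1/8 + 1/8 = 11/24
P(X=1 | obs) = 1/12 / 11/24 = 2/11
P(X=2 | obs) = 1/8 / 11/24 = 3/11
P(X=3 | obs) = 1/8 / 11/24 = 3/11
P(X=4 | obs) = 1/8 / 11/24 = 3/11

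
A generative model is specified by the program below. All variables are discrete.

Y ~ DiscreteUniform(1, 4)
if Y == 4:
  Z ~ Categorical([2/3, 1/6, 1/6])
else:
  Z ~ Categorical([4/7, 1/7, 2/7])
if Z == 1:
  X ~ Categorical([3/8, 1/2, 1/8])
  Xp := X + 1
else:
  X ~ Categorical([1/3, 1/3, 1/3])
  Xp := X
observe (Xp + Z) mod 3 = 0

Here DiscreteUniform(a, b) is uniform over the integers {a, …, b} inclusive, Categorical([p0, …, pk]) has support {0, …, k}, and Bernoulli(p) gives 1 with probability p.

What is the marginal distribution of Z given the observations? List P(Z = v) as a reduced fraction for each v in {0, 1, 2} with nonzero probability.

P(Z=0) = 200/361, P(Z=1) = 75/361, P(Z=2) = 86/361

Enumerate traces; 12 have nonzero weight after conditioning:
  (Y=1, Z=0, X=0) weight 1/21
  (Y=1, Z=1, X=1) weight 1/56
  (Y=1, Z=2, X=1) weight 1/42
  (Y=2, Z=0, X=0) weight 1/21
  (Y=2, Z=1, X=1) weight 1/56
  (Y=2, Z=2, X=1) weight 1/42
  (Y=3, Z=0, X=0) weight 1/21
  (Y=3, Z=1, X=1) weight 1/56
  … 4 more
Group by Z:
  weight(Z=0) = 25/126
  weight(Z=1) = 25/336
  weight(Z=2) = 43/504
Total weight = 25/126 + 25/336 + 43/504 = 361/1008
P(Z=0 | obs) = 25/126 / 361/1008 = 200/361
P(Z=1 | obs) = 25/336 / 361/1008 = 75/361
P(Z=2 | obs) = 43/504 / 361/1008 = 86/361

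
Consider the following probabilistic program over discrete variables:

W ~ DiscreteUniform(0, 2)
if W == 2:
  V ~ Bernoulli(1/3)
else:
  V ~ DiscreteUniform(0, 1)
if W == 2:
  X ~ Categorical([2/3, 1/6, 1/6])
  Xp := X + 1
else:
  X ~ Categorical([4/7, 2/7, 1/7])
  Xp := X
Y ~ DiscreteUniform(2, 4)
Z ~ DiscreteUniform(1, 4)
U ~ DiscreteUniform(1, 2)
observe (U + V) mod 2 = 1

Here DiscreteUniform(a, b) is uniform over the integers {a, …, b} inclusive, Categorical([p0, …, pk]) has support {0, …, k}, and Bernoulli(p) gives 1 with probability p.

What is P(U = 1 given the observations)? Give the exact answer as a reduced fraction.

P(U = 1 | obs) = 5/9

Enumerate traces; 216 have nonzero weight after conditioning:
  (W=0, V=0, X=0, Y=2, Z=1, U=1) weight 1/252
  (W=0, V=0, X=0, Y=2, Z=2, U=1) weight 1/252
  (W=0, V=0, X=0, Y=2, Z=3, U=1) weight 1/252
  (W=0, V=0, X=0, Y=2, Z=4, U=1) weight 1/252
  (W=0, V=0, X=0, Y=3, Z=1, U=1) weight 1/252
  (W=0, V=0, X=0, Y=3, Z=2, U=1) weight 1/252
  (W=0, V=0, X=0, Y=3, Z=3, U=1) weight 1/252
  (W=0, V=0, X=0, Y=3, Z=4, U=1) weight 1/252
  (W=0, V=1, X=0, Y=2, Z=1, U=2) weight 1/252
  … 207 more
Group by U:
  weight(U=1) = 5/18
  weight(U=2) = 2/9
Total weight = 5/18 + 2/9 = 1/2
P(U=1 | obs) = 5/18 / 1/2 = 5/9
P(U=2 | obs) = 2/9 / 1/2 = 4/9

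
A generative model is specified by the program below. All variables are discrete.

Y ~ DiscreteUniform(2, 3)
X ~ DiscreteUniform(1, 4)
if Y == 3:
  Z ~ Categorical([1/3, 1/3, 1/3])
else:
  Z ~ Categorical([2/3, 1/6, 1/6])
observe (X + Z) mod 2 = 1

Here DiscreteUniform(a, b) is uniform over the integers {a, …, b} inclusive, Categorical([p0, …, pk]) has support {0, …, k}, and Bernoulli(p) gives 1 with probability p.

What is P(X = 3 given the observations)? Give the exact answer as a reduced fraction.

P(X = 3 | obs) = 3/8

Enumerate traces; 12 have nonzero weight after conditioning:
  (Y=2, X=1, Z=0) weight 1/12
  (Y=2, X=1, Z=2) weight 1/48
  (Y=2, X=2, Z=1) weight 1/48
  (Y=2, X=3, Z=0) weight 1/12
  (Y=2, X=3, Z=2) weight 1/48
  (Y=2, X=4, Z=1) weight 1/48
  (Y=3, X=1, Z=0) weight 1/24
  (Y=3, X=1, Z=2) weight 1/24
  … 4 more
Group by X:
  weight(X=1) = 3/16
  weight(X=2) = 1/16
  weight(X=3) = 3/16
  weight(X=4) = 1/16
Total weight = 3/16 + 1/16 + 3/16 + 1/16 = 1/2
P(X=1 | obs) = 3/16 / 1/2 = 3/8
P(X=2 | obs) = 1/16 / 1/2 = 1/8
P(X=3 | obs) = 3/16 / 1/2 = 3/8
P(X=4 | obs) = 1/16 / 1/2 = 1/8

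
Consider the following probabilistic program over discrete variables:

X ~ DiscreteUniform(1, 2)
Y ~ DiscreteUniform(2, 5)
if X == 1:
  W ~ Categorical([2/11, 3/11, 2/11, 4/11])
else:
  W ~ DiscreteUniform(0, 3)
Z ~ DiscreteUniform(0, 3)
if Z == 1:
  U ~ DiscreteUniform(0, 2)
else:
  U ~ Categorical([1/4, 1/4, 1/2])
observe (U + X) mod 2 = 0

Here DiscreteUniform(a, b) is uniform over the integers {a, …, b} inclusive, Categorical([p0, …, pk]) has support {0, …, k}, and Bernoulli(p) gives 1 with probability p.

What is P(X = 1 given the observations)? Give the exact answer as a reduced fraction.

Enumerate traces; 192 have nonzero weight after conditioning:
  (X=1, Y=2, W=0, Z=0, U=1) weight 1/704
  (X=1, Y=2, W=0, Z=1, U=1) weight 1/528
  (X=1, Y=2, W=0, Z=2, U=1) weight 1/704
  (X=1, Y=2, W=0, Z=3, U=1) weight 1/704
  (X=1, Y=2, W=1, Z=0, U=1) weight 3/1408
  (X=1, Y=2, W=1, Z=1, U=1) weight 1/352
  (X=1, Y=2, W=1, Z=2, U=1) weight 3/1408
  (X=1, Y=2, W=1, Z=3, U=1) weight 3/1408
  (X=2, Y=2, W=0, Z=0, U=0) weight 1/512
  … 183 more
Group by X:
  weight(X=1) = 13/96
  weight(X=2) = 35/96
Total weight = 13/96 + 35/96 = 1/2
P(X=1 | obs) = 13/96 / 1/2 = 13/48
P(X=2 | obs) = 35/96 / 1/2 = 35/48

P(X = 1 | obs) = 13/48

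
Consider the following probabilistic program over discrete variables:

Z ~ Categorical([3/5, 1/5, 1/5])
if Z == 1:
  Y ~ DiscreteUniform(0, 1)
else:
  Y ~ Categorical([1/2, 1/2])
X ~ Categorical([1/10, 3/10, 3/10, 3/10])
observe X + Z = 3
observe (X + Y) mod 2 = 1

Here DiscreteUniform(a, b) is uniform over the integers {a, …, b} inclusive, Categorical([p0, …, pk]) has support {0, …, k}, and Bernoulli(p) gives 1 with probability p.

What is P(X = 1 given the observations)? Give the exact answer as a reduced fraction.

Enumerate traces; 3 have nonzero weight after conditioning:
  (Z=0, Y=0, X=3) weight 9/100
  (Z=1, Y=1, X=2) weight 3/100
  (Z=2, Y=0, X=1) weight 3/100
Group by X:
  weight(X=1) = 3/100
  weight(X=2) = 3/100
  weight(X=3) = 9/100
Total weight = 3/100 + 3/100 + 9/100 = 3/20
P(X=1 | obs) = 3/100 / 3/20 = 1/5
P(X=2 | obs) = 3/100 / 3/20 = 1/5
P(X=3 | obs) = 9/100 / 3/20 = 3/5

P(X = 1 | obs) = 1/5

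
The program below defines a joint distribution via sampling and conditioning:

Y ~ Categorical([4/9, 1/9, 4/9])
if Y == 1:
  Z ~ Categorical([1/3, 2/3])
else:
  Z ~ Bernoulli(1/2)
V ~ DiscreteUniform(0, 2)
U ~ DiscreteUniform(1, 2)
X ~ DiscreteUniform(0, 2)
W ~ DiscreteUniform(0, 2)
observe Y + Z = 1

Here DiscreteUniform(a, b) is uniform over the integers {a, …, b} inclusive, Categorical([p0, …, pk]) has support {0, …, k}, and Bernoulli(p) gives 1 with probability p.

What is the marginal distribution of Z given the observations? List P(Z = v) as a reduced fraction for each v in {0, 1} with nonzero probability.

Enumerate traces; 108 have nonzero weight after conditioning:
  (Y=0, Z=1, V=0, U=1, X=0, W=0) weight 1/243
  (Y=0, Z=1, V=0, U=1, X=0, W=1) weight 1/243
  (Y=0, Z=1, V=0, U=1, X=0, W=2) weight 1/243
  (Y=0, Z=1, V=0, U=1, X=1, W=0) weight 1/243
  (Y=0, Z=1, V=0, U=1, X=1, W=1) weight 1/243
  (Y=0, Z=1, V=0, U=1, X=1, W=2) weight 1/243
  (Y=0, Z=1, V=0, U=1, X=2, W=0) weight 1/243
  (Y=0, Z=1, V=0, U=1, X=2, W=1) weight 1/243
  (Y=1, Z=0, V=0, U=1, X=0, W=0) weight 1/1458
  … 99 more
Group by Z:
  weight(Z=0) = 1/27
  weight(Z=1) = 2/9
Total weight = 1/27 + 2/9 = 7/27
P(Z=0 | obs) = 1/27 / 7/27 = 1/7
P(Z=1 | obs) = 2/9 / 7/27 = 6/7

P(Z=0) = 1/7, P(Z=1) = 6/7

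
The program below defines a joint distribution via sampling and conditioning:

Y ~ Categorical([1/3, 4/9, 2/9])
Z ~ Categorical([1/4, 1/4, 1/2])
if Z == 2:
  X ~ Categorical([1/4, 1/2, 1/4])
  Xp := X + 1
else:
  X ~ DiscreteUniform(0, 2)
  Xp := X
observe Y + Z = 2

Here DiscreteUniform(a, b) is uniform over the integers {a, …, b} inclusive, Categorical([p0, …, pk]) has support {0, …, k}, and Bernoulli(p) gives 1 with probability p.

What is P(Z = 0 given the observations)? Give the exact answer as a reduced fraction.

Enumerate traces; 9 have nonzero weight after conditioning:
  (Y=0, Z=2, X=0) weight 1/24
  (Y=0, Z=2, X=1) weight 1/12
  (Y=0, Z=2, X=2) weight 1/24
  (Y=1, Z=1, X=0) weight 1/27
  (Y=1, Z=1, X=1) weight 1/27
  (Y=1, Z=1, X=2) weight 1/27
  (Y=2, Z=0, X=0) weight 1/54
  (Y=2, Z=0, X=1) weight 1/54
  … 1 more
Group by Z:
  weight(Z=0) = 1/18
  weight(Z=1) = 1/9
  weight(Z=2) = 1/6
Total weight = 1/18 + 1/9 + 1/6 = 1/3
P(Z=0 | obs) = 1/18 / 1/3 = 1/6
P(Z=1 | obs) = 1/9 / 1/3 = 1/3
P(Z=2 | obs) = 1/6 / 1/3 = 1/2

P(Z = 0 | obs) = 1/6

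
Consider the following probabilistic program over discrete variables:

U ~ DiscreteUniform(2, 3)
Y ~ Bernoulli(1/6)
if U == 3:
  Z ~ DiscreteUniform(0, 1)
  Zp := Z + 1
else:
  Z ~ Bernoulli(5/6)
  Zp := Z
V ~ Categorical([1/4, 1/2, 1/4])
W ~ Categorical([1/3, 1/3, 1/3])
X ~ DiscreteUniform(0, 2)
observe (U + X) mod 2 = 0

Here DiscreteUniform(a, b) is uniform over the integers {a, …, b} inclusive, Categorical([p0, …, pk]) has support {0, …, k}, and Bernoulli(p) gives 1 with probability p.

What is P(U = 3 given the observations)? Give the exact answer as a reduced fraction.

Enumerate traces; 108 have nonzero weight after conditioning:
  (U=2, Y=0, Z=0, V=0, W=0, X=0) weight 5/2592
  (U=2, Y=0, Z=0, V=0, W=0, X=2) weight 5/2592
  (U=2, Y=0, Z=0, V=0, W=1, X=0) weight 5/2592
  (U=2, Y=0, Z=0, V=0, W=1, X=2) weight 5/2592
  (U=2, Y=0, Z=0, V=0, W=2, X=0) weight 5/2592
  (U=2, Y=0, Z=0, V=0, W=2, X=2) weight 5/2592
  (U=2, Y=0, Z=0, V=1, W=0, X=0) weight 5/1296
  (U=2, Y=0, Z=0, V=1, W=0, X=2) weight 5/1296
  (U=3, Y=0, Z=0, V=0, W=0, X=1) weight 5/864
  … 99 more
Group by U:
  weight(U=2) = 1/3
  weight(U=3) = 1/6
Total weight = 1/3 + 1/6 = 1/2
P(U=2 | obs) = 1/3 / 1/2 = 2/3
P(U=3 | obs) = 1/6 / 1/2 = 1/3

P(U = 3 | obs) = 1/3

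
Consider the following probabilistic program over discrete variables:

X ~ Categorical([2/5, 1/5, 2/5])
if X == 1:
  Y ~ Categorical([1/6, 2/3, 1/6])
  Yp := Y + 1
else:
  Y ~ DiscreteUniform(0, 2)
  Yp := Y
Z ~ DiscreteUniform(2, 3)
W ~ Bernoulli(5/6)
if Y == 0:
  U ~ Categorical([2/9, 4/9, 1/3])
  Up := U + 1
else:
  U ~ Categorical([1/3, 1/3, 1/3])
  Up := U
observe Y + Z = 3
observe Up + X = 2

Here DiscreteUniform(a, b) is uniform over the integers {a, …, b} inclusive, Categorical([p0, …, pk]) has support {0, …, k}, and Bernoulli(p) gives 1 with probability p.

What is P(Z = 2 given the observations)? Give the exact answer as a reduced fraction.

Enumerate traces; 10 have nonzero weight after conditioning:
  (X=0, Y=0, Z=3, W=0, U=1) weight 2/405
  (X=0, Y=0, Z=3, W=1, U=1) weight 2/81
  (X=0, Y=1, Z=2, W=0, U=2) weight 1/270
  (X=0, Y=1, Z=2, W=1, U=2) weight 1/54
  (X=1, Y=0, Z=3, W=0, U=0) weight 1/1620
  (X=1, Y=0, Z=3, W=1, U=0) weight 1/324
  (X=1, Y=1, Z=2, W=0, U=1) weight 1/270
  (X=1, Y=1, Z=2, W=1, U=1) weight 1/54
  … 2 more
Group by Z:
  weight(Z=2) = 1/15
  weight(Z=3) = 1/30
Total weight = 1/15 + 1/30 = 1/10
P(Z=2 | obs) = 1/15 / 1/10 = 2/3
P(Z=3 | obs) = 1/30 / 1/10 = 1/3

P(Z = 2 | obs) = 2/3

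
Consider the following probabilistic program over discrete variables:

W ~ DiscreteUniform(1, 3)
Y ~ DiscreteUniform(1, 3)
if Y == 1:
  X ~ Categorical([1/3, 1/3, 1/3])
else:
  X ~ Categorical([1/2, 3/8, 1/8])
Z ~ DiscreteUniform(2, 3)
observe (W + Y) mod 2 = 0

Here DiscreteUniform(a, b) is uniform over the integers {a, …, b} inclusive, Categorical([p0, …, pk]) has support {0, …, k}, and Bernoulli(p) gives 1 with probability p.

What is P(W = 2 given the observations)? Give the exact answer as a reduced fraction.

Enumerate traces; 30 have nonzero weight after conditioning:
  (W=1, Y=1, X=0, Z=2) weight 1/54
  (W=1, Y=1, X=0, Z=3) weight 1/54
  (W=1, Y=1, X=1, Z=2) weight 1/54
  (W=1, Y=1, X=1, Z=3) weight 1/54
  (W=1, Y=1, X=2, Z=2) weight 1/54
  (W=1, Y=1, X=2, Z=3) weight 1/54
  (W=1, Y=3, X=0, Z=2) weight 1/36
  (W=1, Y=3, X=0, Z=3) weight 1/36
  (W=2, Y=2, X=0, Z=2) weight 1/36
  (W=3, Y=1, X=0, Z=2) weight 1/54
  … 20 more
Group by W:
  weight(W=1) = 2/9
  weight(W=2) = 1/9
  weight(W=3) = 2/9
Total weight = 2/9 + 1/9 + 2/9 = 5/9
P(W=1 | obs) = 2/9 / 5/9 = 2/5
P(W=2 | obs) = 1/9 / 5/9 = 1/5
P(W=3 | obs) = 2/9 / 5/9 = 2/5

P(W = 2 | obs) = 1/5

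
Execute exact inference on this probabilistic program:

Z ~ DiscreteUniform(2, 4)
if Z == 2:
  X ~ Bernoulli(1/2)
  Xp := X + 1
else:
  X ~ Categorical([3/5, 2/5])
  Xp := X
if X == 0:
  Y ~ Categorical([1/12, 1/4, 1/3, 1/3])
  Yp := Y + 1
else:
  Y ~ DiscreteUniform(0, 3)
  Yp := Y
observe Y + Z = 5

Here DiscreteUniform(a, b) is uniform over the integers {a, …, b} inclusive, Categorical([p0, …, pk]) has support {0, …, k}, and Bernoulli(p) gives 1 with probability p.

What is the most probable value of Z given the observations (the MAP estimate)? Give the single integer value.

Enumerate traces; 6 have nonzero weight after conditioning:
  (Z=2, X=0, Y=3) weight 1/18
  (Z=2, X=1, Y=3) weight 1/24
  (Z=3, X=0, Y=2) weight 1/15
  (Z=3, X=1, Y=2) weight 1/30
  (Z=4, X=0, Y=1) weight 1/20
  (Z=4, X=1, Y=1) weight 1/30
Group by Z:
  weight(Z=2) = 7/72
  weight(Z=3) = 1/10
  weight(Z=4) = 1/12
Total weight = 7/72 + 1/10 + 1/12 = 101/360
P(Z=2 | obs) = 7/72 / 101/360 = 35/101
P(Z=3 | obs) = 1/10 / 101/360 = 36/101
P(Z=4 | obs) = 1/12 / 101/360 = 30/101
argmax = 3

argmax_v P(Z = v | obs) = 3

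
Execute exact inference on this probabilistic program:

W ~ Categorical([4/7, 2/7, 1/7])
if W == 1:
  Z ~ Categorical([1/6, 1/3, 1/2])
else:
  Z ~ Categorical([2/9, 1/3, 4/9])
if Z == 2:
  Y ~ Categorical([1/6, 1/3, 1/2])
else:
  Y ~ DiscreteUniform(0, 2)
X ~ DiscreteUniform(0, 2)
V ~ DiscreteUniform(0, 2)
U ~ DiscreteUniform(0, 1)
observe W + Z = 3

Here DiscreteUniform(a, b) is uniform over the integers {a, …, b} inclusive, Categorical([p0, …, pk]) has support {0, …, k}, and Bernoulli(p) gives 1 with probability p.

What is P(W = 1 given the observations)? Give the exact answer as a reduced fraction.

Enumerate traces; 108 have nonzero weight after conditioning:
  (W=1, Z=2, Y=0, X=0, V=0, U=0) weight 1/756
  (W=1, Z=2, Y=0, X=0, V=0, U=1) weight 1/756
  (W=1, Z=2, Y=0, X=0, V=1, U=0) weight 1/756
  (W=1, Z=2, Y=0, X=0, V=1, U=1) weight 1/756
  (W=1, Z=2, Y=0, X=0, V=2, U=0) weight 1/756
  (W=1, Z=2, Y=0, X=0, V=2, U=1) weight 1/756
  (W=1, Z=2, Y=0, X=1, V=0, U=0) weight 1/756
  (W=1, Z=2, Y=0, X=1, V=0, U=1) weight 1/756
  (W=2, Z=1, Y=0, X=0, V=0, U=0) weight 1/1134
  … 99 more
Group by W:
  weight(W=1) = 1/7
  weight(W=2) = 1/21
Total weight = 1/7 + 1/21 = 4/21
P(W=1 | obs) = 1/7 / 4/21 = 3/4
P(W=2 | obs) = 1/21 / 4/21 = 1/4

P(W = 1 | obs) = 3/4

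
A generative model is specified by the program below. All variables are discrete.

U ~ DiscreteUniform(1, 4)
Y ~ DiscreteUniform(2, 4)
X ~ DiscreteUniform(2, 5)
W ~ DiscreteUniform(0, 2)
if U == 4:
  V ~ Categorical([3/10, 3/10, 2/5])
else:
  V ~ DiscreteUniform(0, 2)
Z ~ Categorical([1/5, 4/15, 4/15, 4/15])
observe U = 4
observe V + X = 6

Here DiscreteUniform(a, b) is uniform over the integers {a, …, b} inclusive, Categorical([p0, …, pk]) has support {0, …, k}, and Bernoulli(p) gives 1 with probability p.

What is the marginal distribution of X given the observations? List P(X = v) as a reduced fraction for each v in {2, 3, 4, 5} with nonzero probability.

P(X=4) = 4/7, P(X=5) = 3/7

Enumerate traces; 72 have nonzero weight after conditioning:
  (U=4, Y=2, X=4, W=0, V=2, Z=0) weight 1/1800
  (U=4, Y=2, X=4, W=0, V=2, Z=1) weight 1/1350
  (U=4, Y=2, X=4, W=0, V=2, Z=2) weight 1/1350
  (U=4, Y=2, X=4, W=0, V=2, Z=3) weight 1/1350
  (U=4, Y=2, X=4, W=1, V=2, Z=0) weight 1/1800
  (U=4, Y=2, X=4, W=1, V=2, Z=1) weight 1/1350
  (U=4, Y=2, X=4, W=1, V=2, Z=2) weight 1/1350
  (U=4, Y=2, X=4, W=1, V=2, Z=3) weight 1/1350
  (U=4, Y=2, X=5, W=0, V=1, Z=0) weight 1/2400
  … 63 more
Group by X:
  weight(X=4) = 1/40
  weight(X=5) = 3/160
Total weight = 1/40 + 3/160 = 7/160
P(X=4 | obs) = 1/40 / 7/160 = 4/7
P(X=5 | obs) = 3/160 / 7/160 = 3/7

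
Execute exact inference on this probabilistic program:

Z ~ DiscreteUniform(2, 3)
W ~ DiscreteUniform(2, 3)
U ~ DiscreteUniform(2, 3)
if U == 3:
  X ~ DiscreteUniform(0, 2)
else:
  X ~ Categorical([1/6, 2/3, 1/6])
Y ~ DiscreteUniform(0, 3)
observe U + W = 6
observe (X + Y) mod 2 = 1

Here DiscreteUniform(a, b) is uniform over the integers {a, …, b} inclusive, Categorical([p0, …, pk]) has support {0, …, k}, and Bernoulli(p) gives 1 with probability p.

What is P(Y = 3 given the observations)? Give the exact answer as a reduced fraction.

Enumerate traces; 12 have nonzero weight after conditioning:
  (Z=2, W=3, U=3, X=0, Y=1) weight 1/96
  (Z=2, W=3, U=3, X=0, Y=3) weight 1/96
  (Z=2, W=3, U=3, X=1, Y=0) weight 1/96
  (Z=2, W=3, U=3, X=1, Y=2) weight 1/96
  (Z=2, W=3, U=3, X=2, Y=1) weight 1/96
  (Z=2, W=3, U=3, X=2, Y=3) weight 1/96
  (Z=3, W=3, U=3, X=0, Y=1) weight 1/96
  (Z=3, W=3, U=3, X=0, Y=3) weight 1/96
  … 4 more
Group by Y:
  weight(Y=0) = 1/48
  weight(Y=1) = 1/24
  weight(Y=2) = 1/48
  weight(Y=3) = 1/24
Total weight = 1/48 + 1/24 + 1/48 + 1/24 = 1/8
P(Y=0 | obs) = 1/48 / 1/8 = 1/6
P(Y=1 | obs) = 1/24 / 1/8 = 1/3
P(Y=2 | obs) = 1/48 / 1/8 = 1/6
P(Y=3 | obs) = 1/24 / 1/8 = 1/3

P(Y = 3 | obs) = 1/3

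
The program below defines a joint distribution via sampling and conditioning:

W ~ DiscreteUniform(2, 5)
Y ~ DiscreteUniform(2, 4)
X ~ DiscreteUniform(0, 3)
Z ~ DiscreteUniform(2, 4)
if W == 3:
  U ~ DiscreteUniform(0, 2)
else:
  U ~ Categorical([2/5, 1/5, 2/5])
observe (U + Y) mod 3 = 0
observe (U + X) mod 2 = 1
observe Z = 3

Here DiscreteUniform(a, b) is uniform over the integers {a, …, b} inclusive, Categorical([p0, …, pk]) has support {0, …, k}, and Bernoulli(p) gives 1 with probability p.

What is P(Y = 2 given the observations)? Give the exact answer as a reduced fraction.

Enumerate traces; 24 have nonzero weight after conditioning:
  (W=2, Y=2, X=0, Z=3, U=1) weight 1/720
  (W=2, Y=2, X=2, Z=3, U=1) weight 1/720
  (W=2, Y=3, X=1, Z=3, U=0) weight 1/360
  (W=2, Y=3, X=3, Z=3, U=0) weight 1/360
  (W=2, Y=4, X=1, Z=3, U=2) weight 1/360
  (W=2, Y=4, X=3, Z=3, U=2) weight 1/360
  (W=3, Y=2, X=0, Z=3, U=1) weight 1/432
  (W=3, Y=2, X=2, Z=3, U=1) weight 1/432
  … 16 more
Group by Y:
  weight(Y=2) = 7/540
  weight(Y=3) = 23/1080
  weight(Y=4) = 23/1080
Total weight = 7/540 + 23/1080 + 23/1080 = 1/18
P(Y=2 | obs) = 7/540 / 1/18 = 7/30
P(Y=3 | obs) = 23/1080 / 1/18 = 23/60
P(Y=4 | obs) = 23/1080 / 1/18 = 23/60

P(Y = 2 | obs) = 7/30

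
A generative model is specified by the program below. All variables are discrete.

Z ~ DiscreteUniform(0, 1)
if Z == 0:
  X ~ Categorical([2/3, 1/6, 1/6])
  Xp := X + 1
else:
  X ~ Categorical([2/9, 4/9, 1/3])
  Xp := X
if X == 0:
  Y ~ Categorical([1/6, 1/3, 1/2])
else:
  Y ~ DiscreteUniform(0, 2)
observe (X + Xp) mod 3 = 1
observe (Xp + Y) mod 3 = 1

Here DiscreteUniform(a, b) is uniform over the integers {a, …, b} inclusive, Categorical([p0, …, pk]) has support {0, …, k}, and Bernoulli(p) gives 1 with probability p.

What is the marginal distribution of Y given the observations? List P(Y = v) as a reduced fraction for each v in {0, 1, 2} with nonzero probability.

Enumerate traces; 2 have nonzero weight after conditioning:
  (Z=0, X=0, Y=0) weight 1/18
  (Z=1, X=2, Y=2) weight 1/18
Group by Y:
  weight(Y=0) = 1/18
  weight(Y=2) = 1/18
Total weight = 1/18 + 1/18 = 1/9
P(Y=0 | obs) = 1/18 / 1/9 = 1/2
P(Y=2 | obs) = 1/18 / 1/9 = 1/2

P(Y=0) = 1/2, P(Y=2) = 1/2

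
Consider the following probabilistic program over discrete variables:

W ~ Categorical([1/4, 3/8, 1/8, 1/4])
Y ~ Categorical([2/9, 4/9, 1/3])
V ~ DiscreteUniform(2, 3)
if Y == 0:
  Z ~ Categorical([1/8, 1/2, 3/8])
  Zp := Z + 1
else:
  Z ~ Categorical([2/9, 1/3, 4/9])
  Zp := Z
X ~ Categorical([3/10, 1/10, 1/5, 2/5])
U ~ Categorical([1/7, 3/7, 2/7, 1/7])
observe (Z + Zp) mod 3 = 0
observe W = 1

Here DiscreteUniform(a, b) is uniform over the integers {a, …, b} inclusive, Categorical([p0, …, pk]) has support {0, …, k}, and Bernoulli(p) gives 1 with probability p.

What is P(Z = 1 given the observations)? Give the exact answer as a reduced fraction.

Enumerate traces; 96 have nonzero weight after conditioning:
  (W=1, Y=0, V=2, Z=1, X=0, U=0) weight 1/1120
  (W=1, Y=0, V=2, Z=1, X=0, U=1) weight 3/1120
  (W=1, Y=0, V=2, Z=1, X=0, U=2) weight 1/560
  (W=1, Y=0, V=2, Z=1, X=0, U=3) weight 1/1120
  (W=1, Y=0, V=2, Z=1, X=1, U=0) weight 1/3360
  (W=1, Y=0, V=2, Z=1, X=1, U=1) weight 1/1120
  (W=1, Y=0, V=2, Z=1, X=1, U=2) weight 1/1680
  (W=1, Y=0, V=2, Z=1, X=1, U=3) weight 1/3360
  (W=1, Y=1, V=2, Z=0, X=0, U=0) weight 1/1260
  … 87 more
Group by Z:
  weight(Z=0) = 7/108
  weight(Z=1) = 1/24
Total weight = 7/108 + 1/24 = 23/216
P(Z=0 | obs) = 7/108 / 23/216 = 14/23
P(Z=1 | obs) = 1/24 / 23/216 = 9/23

P(Z = 1 | obs) = 9/23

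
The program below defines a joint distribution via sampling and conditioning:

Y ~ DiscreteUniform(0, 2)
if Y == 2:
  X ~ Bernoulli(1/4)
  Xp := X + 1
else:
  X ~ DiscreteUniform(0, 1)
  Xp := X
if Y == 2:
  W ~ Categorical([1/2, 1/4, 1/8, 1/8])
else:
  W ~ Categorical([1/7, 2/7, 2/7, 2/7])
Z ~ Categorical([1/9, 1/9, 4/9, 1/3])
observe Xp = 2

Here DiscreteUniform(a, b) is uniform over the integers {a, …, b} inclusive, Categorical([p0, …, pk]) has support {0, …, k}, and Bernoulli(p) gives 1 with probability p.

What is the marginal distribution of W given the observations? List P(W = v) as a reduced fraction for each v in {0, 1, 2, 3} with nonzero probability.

P(W=0) = 1/2, P(W=1) = 1/4, P(W=2) = 1/8, P(W=3) = 1/8

Enumerate traces; 16 have nonzero weight after conditioning:
  (Y=2, X=1, W=0, Z=0) weight 1/216
  (Y=2, X=1, W=0, Z=1) weight 1/216
  (Y=2, X=1, W=0, Z=2) weight 1/54
  (Y=2, X=1, W=0, Z=3) weight 1/72
  (Y=2, X=1, W=1, Z=0) weight 1/432
  (Y=2, X=1, W=1, Z=1) weight 1/432
  (Y=2, X=1, W=1, Z=2) weight 1/108
  (Y=2, X=1, W=1, Z=3) weight 1/144
  (Y=2, X=1, W=2, Z=0) weight 1/864
  (Y=2, X=1, W=3, Z=0) weight 1/864
  … 6 more
Group by W:
  weight(W=0) = 1/24
  weight(W=1) = 1/48
  weight(W=2) = 1/96
  weight(W=3) = 1/96
Total weight = 1/24 + 1/48 + 1/96 + 1/96 = 1/12
P(W=0 | obs) = 1/24 / 1/12 = 1/2
P(W=1 | obs) = 1/48 / 1/12 = 1/4
P(W=2 | obs) = 1/96 / 1/12 = 1/8
P(W=3 | obs) = 1/96 / 1/12 = 1/8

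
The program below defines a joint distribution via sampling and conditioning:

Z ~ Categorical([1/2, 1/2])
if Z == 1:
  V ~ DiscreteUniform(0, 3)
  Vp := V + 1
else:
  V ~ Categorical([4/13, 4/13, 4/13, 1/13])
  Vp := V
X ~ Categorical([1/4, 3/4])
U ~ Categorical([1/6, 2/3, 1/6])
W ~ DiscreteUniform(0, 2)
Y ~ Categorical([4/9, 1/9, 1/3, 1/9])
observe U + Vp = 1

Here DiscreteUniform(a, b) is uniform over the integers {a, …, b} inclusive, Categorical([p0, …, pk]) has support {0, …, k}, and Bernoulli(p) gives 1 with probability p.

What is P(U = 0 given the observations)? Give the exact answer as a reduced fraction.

Enumerate traces; 72 have nonzero weight after conditioning:
  (Z=0, V=0, X=0, U=1, W=0, Y=0) weight 4/1053
  (Z=0, V=0, X=0, U=1, W=0, Y=1) weight 1/1053
  (Z=0, V=0, X=0, U=1, W=0, Y=2) weight 1/351
  (Z=0, V=0, X=0, U=1, W=0, Y=3) weight 1/1053
  (Z=0, V=0, X=0, U=1, W=1, Y=0) weight 4/1053
  (Z=0, V=0, X=0, U=1, W=1, Y=1) weight 1/1053
  (Z=0, V=0, X=0, U=1, W=1, Y=2) weight 1/351
  (Z=0, V=0, X=0, U=1, W=1, Y=3) weight 1/1053
  (Z=0, V=1, X=0, U=0, W=0, Y=0) weight 1/1053
  … 63 more
Group by U:
  weight(U=0) = 29/624
  weight(U=1) = 4/39
Total weight = 29/624 + 4/39 = 31/208
P(U=0 | obs) = 29/624 / 31/208 = 29/93
P(U=1 | obs) = 4/39 / 31/208 = 64/93

P(U = 0 | obs) = 29/93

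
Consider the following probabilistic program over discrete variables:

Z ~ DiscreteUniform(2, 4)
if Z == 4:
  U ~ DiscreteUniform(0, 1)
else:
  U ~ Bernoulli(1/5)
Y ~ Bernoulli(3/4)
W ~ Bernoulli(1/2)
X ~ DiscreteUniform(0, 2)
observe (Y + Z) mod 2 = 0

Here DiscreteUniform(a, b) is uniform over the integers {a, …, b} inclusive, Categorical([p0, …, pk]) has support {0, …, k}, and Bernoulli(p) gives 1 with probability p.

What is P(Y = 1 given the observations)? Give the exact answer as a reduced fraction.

P(Y = 1 | obs) = 3/5

Enumerate traces; 36 have nonzero weight after conditioning:
  (Z=2, U=0, Y=0, W=0, X=0) weight 1/90
  (Z=2, U=0, Y=0, W=0, X=1) weight 1/90
  (Z=2, U=0, Y=0, W=0, X=2) weight 1/90
  (Z=2, U=0, Y=0, W=1, X=0) weight 1/90
  (Z=2, U=0, Y=0, W=1, X=1) weight 1/90
  (Z=2, U=0, Y=0, W=1, X=2) weight 1/90
  (Z=2, U=1, Y=0, W=0, X=0) weight 1/360
  (Z=2, U=1, Y=0, W=0, X=1) weight 1/360
  (Z=3, U=0, Y=1, W=0, X=0) weight 1/30
  … 27 more
Group by Y:
  weight(Y=0) = 1/6
  weight(Y=1) = 1/4
Total weight = 1/6 + 1/4 = 5/12
P(Y=0 | obs) = 1/6 / 5/12 = 2/5
P(Y=1 | obs) = 1/4 / 5/12 = 3/5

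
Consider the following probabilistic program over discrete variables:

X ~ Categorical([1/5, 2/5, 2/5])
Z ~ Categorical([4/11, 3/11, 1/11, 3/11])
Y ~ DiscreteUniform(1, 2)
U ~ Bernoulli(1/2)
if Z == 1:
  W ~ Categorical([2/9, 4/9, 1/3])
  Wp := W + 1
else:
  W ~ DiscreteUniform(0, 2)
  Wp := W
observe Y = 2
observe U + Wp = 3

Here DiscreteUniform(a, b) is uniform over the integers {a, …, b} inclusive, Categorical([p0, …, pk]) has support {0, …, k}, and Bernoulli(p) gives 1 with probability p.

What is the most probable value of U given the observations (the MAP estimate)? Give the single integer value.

argmax_v P(U = v | obs) = 1

Enumerate traces; 15 have nonzero weight after conditioning:
  (X=0, Z=0, Y=2, U=1, W=2) weight 1/165
  (X=0, Z=1, Y=2, U=0, W=2) weight 1/220
  (X=0, Z=1, Y=2, U=1, W=1) weight 1/165
  (X=0, Z=2, Y=2, U=1, W=2) weight 1/660
  (X=0, Z=3, Y=2, U=1, W=2) weight 1/220
  (X=1, Z=0, Y=2, U=1, W=2) weight 2/165
  (X=1, Z=1, Y=2, U=0, W=2) weight 1/110
  (X=1, Z=1, Y=2, U=1, W=1) weight 2/165
  … 7 more
Group by U:
  weight(U=0) = 1/44
  weight(U=1) = 1/11
Total weight = 1/44 + 1/11 = 5/44
P(U=0 | obs) = 1/44 / 5/44 = 1/5
P(U=1 | obs) = 1/11 / 5/44 = 4/5
argmax = 1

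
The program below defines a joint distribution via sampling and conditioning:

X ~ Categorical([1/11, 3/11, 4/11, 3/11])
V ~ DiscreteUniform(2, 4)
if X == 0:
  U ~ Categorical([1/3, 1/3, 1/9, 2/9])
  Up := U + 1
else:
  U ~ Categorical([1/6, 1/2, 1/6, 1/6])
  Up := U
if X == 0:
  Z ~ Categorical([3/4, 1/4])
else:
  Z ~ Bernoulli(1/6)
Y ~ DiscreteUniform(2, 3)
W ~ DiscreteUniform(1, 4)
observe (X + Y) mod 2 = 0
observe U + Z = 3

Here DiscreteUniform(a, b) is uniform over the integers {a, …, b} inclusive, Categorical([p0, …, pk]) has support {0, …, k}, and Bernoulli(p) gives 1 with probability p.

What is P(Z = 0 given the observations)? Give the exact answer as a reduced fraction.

Enumerate traces; 96 have nonzero weight after conditioning:
  (X=0, V=2, U=2, Z=1, Y=2, W=1) weight 1/9504
  (X=0, V=2, U=2, Z=1, Y=2, W=2) weight 1/9504
  (X=0, V=2, U=2, Z=1, Y=2, W=3) weight 1/9504
  (X=0, V=2, U=2, Z=1, Y=2, W=4) weight 1/9504
  (X=0, V=2, U=3, Z=0, Y=2, W=1) weight 1/1584
  (X=0, V=2, U=3, Z=0, Y=2, W=2) weight 1/1584
  (X=0, V=2, U=3, Z=0, Y=2, W=3) weight 1/1584
  (X=0, V=2, U=3, Z=0, Y=2, W=4) weight 1/1584
  … 88 more
Group by Z:
  weight(Z=0) = 7/99
  weight(Z=1) = 1/72
Total weight = 7/99 + 1/72 = 67/792
P(Z=0 | obs) = 7/99 / 67/792 = 56/67
P(Z=1 | obs) = 1/72 / 67/792 = 11/67

P(Z = 0 | obs) = 56/67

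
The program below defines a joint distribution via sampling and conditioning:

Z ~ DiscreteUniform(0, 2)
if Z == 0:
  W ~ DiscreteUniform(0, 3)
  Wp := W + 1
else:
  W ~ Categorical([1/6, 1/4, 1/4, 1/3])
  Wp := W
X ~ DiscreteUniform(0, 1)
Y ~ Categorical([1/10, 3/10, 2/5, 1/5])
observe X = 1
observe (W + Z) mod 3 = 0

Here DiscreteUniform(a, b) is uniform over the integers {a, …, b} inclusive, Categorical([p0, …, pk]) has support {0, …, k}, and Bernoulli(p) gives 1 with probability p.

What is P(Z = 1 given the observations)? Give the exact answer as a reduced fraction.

P(Z = 1 | obs) = 1/4

Enumerate traces; 16 have nonzero weight after conditioning:
  (Z=0, W=0, X=1, Y=0) weight 1/240
  (Z=0, W=0, X=1, Y=1) weight 1/80
  (Z=0, W=0, X=1, Y=2) weight 1/60
  (Z=0, W=0, X=1, Y=3) weight 1/120
  (Z=0, W=3, X=1, Y=0) weight 1/240
  (Z=0, W=3, X=1, Y=1) weight 1/80
  (Z=0, W=3, X=1, Y=2) weight 1/60
  (Z=0, W=3, X=1, Y=3) weight 1/120
  (Z=1, W=2, X=1, Y=0) weight 1/240
  (Z=2, W=1, X=1, Y=0) weight 1/240
  … 6 more
Group by Z:
  weight(Z=0) = 1/12
  weight(Z=1) = 1/24
  weight(Z=2) = 1/24
Total weight = 1/12 + 1/24 + 1/24 = 1/6
P(Z=0 | obs) = 1/12 / 1/6 = 1/2
P(Z=1 | obs) = 1/24 / 1/6 = 1/4
P(Z=2 | obs) = 1/24 / 1/6 = 1/4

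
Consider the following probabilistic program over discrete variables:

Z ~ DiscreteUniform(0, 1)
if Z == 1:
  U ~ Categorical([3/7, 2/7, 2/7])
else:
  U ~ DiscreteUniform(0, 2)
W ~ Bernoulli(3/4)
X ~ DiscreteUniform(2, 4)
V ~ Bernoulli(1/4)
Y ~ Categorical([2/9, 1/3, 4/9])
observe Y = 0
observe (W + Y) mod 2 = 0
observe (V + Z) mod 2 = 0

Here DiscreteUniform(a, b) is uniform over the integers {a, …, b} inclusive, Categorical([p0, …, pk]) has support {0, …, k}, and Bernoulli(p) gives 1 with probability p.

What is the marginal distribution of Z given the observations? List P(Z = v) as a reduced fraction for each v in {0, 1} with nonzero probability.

Enumerate traces; 18 have nonzero weight after conditioning:
  (Z=0, U=0, W=0, X=2, V=0, Y=0) weight 1/432
  (Z=0, U=0, W=0, X=3, V=0, Y=0) weight 1/432
  (Z=0, U=0, W=0, X=4, V=0, Y=0) weight 1/432
  (Z=0, U=1, W=0, X=2, V=0, Y=0) weight 1/432
  (Z=0, U=1, W=0, X=3, V=0, Y=0) weight 1/432
  (Z=0, U=1, W=0, X=4, V=0, Y=0) weight 1/432
  (Z=0, U=2, W=0, X=2, V=0, Y=0) weight 1/432
  (Z=0, U=2, W=0, X=3, V=0, Y=0) weight 1/432
  (Z=1, U=0, W=0, X=2, V=1, Y=0) weight 1/1008
  … 9 more
Group by Z:
  weight(Z=0) = 1/48
  weight(Z=1) = 1/144
Total weight = 1/48 + 1/144 = 1/36
P(Z=0 | obs) = 1/48 / 1/36 = 3/4
P(Z=1 | obs) = 1/144 / 1/36 = 1/4

P(Z=0) = 3/4, P(Z=1) = 1/4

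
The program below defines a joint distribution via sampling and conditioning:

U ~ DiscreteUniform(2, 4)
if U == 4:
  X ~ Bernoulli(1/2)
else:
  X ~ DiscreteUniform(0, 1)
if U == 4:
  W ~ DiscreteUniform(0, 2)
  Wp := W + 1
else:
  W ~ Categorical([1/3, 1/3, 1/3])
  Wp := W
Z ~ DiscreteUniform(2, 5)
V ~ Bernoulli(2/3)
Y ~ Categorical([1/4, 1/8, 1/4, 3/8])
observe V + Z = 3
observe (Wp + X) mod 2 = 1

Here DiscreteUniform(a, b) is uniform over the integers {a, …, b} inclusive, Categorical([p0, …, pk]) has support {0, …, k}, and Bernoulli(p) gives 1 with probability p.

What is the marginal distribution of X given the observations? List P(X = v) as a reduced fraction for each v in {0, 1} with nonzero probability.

Enumerate traces; 72 have nonzero weight after conditioning:
  (U=2, X=0, W=1, Z=2, V=1, Y=0) weight 1/432
  (U=2, X=0, W=1, Z=2, V=1, Y=1) weight 1/864
  (U=2, X=0, W=1, Z=2, V=1, Y=2) weight 1/432
  (U=2, X=0, W=1, Z=2, V=1, Y=3) weight 1/288
  (U=2, X=0, W=1, Z=3, V=0, Y=0) weight 1/864
  (U=2, X=0, W=1, Z=3, V=0, Y=1) weight 1/1728
  (U=2, X=0, W=1, Z=3, V=0, Y=2) weight 1/864
  (U=2, X=0, W=1, Z=3, V=0, Y=3) weight 1/576
  (U=2, X=1, W=0, Z=2, V=1, Y=0) weight 1/432
  … 63 more
Group by X:
  weight(X=0) = 1/18
  weight(X=1) = 5/72
Total weight = 1/18 + 5/72 = 1/8
P(X=0 | obs) = 1/18 / 1/8 = 4/9
P(X=1 | obs) = 5/72 / 1/8 = 5/9

P(X=0) = 4/9, P(X=1) = 5/9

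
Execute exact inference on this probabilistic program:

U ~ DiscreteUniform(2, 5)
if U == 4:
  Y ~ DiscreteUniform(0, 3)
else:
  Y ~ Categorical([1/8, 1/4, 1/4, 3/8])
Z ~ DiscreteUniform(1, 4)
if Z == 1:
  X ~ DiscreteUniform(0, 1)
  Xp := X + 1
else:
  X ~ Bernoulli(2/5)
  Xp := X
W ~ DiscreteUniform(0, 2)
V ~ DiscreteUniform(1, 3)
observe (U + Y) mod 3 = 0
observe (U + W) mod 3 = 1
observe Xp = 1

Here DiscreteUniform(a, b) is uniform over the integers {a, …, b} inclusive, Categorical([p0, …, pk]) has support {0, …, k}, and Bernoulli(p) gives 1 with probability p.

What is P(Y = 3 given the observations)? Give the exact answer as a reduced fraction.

P(Y = 3 | obs) = 3/10

Enumerate traces; 60 have nonzero weight after conditioning:
  (U=2, Y=1, Z=1, X=0, W=2, V=1) weight 1/1152
  (U=2, Y=1, Z=1, X=0, W=2, V=2) weight 1/1152
  (U=2, Y=1, Z=1, X=0, W=2, V=3) weight 1/1152
  (U=2, Y=1, Z=2, X=1, W=2, V=1) weight 1/1440
  (U=2, Y=1, Z=2, X=1, W=2, V=2) weight 1/1440
  (U=2, Y=1, Z=2, X=1, W=2, V=3) weight 1/1440
  (U=2, Y=1, Z=3, X=1, W=2, V=1) weight 1/1440
  (U=2, Y=1, Z=3, X=1, W=2, V=2) weight 1/1440
  (U=3, Y=0, Z=1, X=0, W=1, V=1) weight 1/2304
  (U=3, Y=3, Z=1, X=0, W=1, V=1) weight 1/768
  … 50 more
Group by Y:
  weight(Y=0) = 17/3840
  weight(Y=1) = 17/960
  weight(Y=2) = 17/1920
  weight(Y=3) = 17/1280
Total weight = 17/3840 + 17/960 + 17/1920 + 17/1280 = 17/384
P(Y=0 | obs) = 17/3840 / 17/384 = 1/10
P(Y=1 | obs) = 17/960 / 17/384 = 2/5
P(Y=2 | obs) = 17/1920 / 17/384 = 1/5
P(Y=3 | obs) = 17/1280 / 17/384 = 3/10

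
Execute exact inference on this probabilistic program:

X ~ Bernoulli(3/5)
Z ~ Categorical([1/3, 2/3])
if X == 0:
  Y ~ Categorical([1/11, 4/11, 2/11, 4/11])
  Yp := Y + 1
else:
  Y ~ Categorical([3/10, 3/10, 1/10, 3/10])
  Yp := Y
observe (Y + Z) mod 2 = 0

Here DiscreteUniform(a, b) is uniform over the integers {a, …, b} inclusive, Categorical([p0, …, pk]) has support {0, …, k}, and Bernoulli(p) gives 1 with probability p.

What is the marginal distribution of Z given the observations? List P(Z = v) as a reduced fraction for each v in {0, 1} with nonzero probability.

Enumerate traces; 8 have nonzero weight after conditioning:
  (X=0, Z=0, Y=0) weight 2/165
  (X=0, Z=0, Y=2) weight 4/165
  (X=0, Z=1, Y=1) weight 16/165
  (X=0, Z=1, Y=3) weight 16/165
  (X=1, Z=0, Y=0) weight 3/50
  (X=1, Z=0, Y=2) weight 1/50
  (X=1, Z=1, Y=1) weight 3/25
  (X=1, Z=1, Y=3) weight 3/25
Group by Z:
  weight(Z=0) = 32/275
  weight(Z=1) = 358/825
Total weight = 32/275 + 358/825 = 454/825
P(Z=0 | obs) = 32/275 / 454/825 = 48/227
P(Z=1 | obs) = 358/825 / 454/825 = 179/227

P(Z=0) = 48/227, P(Z=1) = 179/227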